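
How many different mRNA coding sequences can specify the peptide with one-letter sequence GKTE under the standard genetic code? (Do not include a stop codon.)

64

Gly: 4 codons.
Lys: 2 codons.
Thr: 4 codons.
Glu: 2 codons.
4 × 2 × 4 × 2 = 64.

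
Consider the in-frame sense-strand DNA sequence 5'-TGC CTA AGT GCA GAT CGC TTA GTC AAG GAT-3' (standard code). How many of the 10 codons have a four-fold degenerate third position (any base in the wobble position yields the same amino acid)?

4

Codon 1 TGC (Cys): third position 2-fold.
Codon 2 CTA (Leu): third position 4-fold.
Codon 3 AGT (Ser): third position 2-fold.
Codon 4 GCA (Ala): third position 4-fold.
Codon 5 GAT (Asp): third position 2-fold.
Codon 6 CGC (Arg): third position 4-fold.
Codon 7 TTA (Leu): third position 2-fold.
Codon 8 GTC (Val): third position 4-fold.
Codon 9 AAG (Lys): third position 2-fold.
Codon 10 GAT (Asp): third position 2-fold.
Four-fold degenerate third positions: 4.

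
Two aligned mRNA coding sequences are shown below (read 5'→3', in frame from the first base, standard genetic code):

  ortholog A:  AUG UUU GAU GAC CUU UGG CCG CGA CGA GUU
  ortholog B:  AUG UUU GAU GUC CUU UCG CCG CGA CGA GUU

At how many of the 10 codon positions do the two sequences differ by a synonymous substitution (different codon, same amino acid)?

0

Codon 1: AUG Met / AUG Met — identical.
Codon 2: UUU Phe / UUU Phe — identical.
Codon 3: GAU Asp / GAU Asp — identical.
Codon 4: GAC Asp / GUC Val — nonsynonymous.
Codon 5: CUU Leu / CUU Leu — identical.
Codon 6: UGG Trp / UCG Ser — nonsynonymous.
Codon 7: CCG Pro / CCG Pro — identical.
Codon 8: CGA Arg / CGA Arg — identical.
Codon 9: CGA Arg / CGA Arg — identical.
Codon 10: GUU Val / GUU Val — identical.
Synonymous differences: 0.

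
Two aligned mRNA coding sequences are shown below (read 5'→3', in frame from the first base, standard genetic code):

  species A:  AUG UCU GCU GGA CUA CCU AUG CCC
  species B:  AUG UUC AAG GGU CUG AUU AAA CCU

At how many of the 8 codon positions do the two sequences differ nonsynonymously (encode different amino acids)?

Codon 1: AUG Met / AUG Met — identical.
Codon 2: UCU Ser / UUC Phe — nonsynonymous.
Codon 3: GCU Ala / AAG Lys — nonsynonymous.
Codon 4: GGA Gly / GGU Gly — synonymous.
Codon 5: CUA Leu / CUG Leu — synonymous.
Codon 6: CCU Pro / AUU Ile — nonsynonymous.
Codon 7: AUG Met / AAA Lys — nonsynonymous.
Codon 8: CCC Pro / CCU Pro — synonymous.
Nonsynonymous differences: 4.

4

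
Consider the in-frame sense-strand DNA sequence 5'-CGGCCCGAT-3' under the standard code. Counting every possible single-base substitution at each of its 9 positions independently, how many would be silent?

8

Codon 1 (CGG, Arg): 4 synonymous substitutions.
Codon 2 (CCC, Pro): 3 synonymous substitutions.
Codon 3 (GAT, Asp): 1 synonymous substitution.
Total: 4 + 3 + 1 = 8.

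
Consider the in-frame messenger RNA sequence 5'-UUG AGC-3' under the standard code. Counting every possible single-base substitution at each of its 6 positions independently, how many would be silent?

3

Codon 1 (UUG, Leu): 2 synonymous substitutions.
Codon 2 (AGC, Ser): 1 synonymous substitution.
Total: 2 + 1 = 3.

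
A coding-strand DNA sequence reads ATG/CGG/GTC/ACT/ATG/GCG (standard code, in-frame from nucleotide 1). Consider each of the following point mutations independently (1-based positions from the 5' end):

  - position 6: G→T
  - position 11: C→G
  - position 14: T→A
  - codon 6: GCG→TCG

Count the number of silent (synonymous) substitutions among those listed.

Codon 2: CGG (Arg) → CGT (Arg) — synonymous.
Codon 4: ACT (Thr) → AGT (Ser) — missense.
Codon 5: ATG (Met) → AAG (Lys) — missense.
Codon 6: GCG (Ala) → TCG (Ser) — missense.
Synonymous: 1 of 4.

1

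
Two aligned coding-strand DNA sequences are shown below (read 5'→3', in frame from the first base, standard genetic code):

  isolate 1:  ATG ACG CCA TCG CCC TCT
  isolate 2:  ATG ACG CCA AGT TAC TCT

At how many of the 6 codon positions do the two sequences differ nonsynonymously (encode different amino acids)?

Codon 1: ATG Met / ATG Met — identical.
Codon 2: ACG Thr / ACG Thr — identical.
Codon 3: CCA Pro / CCA Pro — identical.
Codon 4: TCG Ser / AGT Ser — synonymous.
Codon 5: CCC Pro / TAC Tyr — nonsynonymous.
Codon 6: TCT Ser / TCT Ser — identical.
Nonsynonymous differences: 1.

1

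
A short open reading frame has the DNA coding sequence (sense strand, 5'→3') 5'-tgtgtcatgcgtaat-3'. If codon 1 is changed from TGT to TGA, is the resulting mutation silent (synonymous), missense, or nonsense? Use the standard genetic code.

Position 3 falls in codon 1: TGT → Cys.
After the substitution the codon is TGA → Stop.
The new codon is a stop codon, so this is a nonsense mutation.

nonsense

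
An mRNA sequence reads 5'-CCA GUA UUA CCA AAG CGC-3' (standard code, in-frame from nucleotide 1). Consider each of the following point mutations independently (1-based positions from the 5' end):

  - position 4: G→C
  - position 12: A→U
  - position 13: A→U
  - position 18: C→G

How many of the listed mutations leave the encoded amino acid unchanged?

Codon 2: GUA (Val) → CUA (Leu) — missense.
Codon 4: CCA (Pro) → CCU (Pro) — synonymous.
Codon 5: AAG (Lys) → UAG (Stop) — nonsense.
Codon 6: CGC (Arg) → CGG (Arg) — synonymous.
Synonymous: 2 of 4.

2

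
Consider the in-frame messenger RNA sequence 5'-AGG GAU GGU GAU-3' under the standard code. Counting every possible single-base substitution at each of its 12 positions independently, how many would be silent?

7

Codon 1 (AGG, Arg): 2 synonymous substitutions.
Codon 2 (GAU, Asp): 1 synonymous substitution.
Codon 3 (GGU, Gly): 3 synonymous substitutions.
Codon 4 (GAU, Asp): 1 synonymous substitution.
Total: 2 + 1 + 3 + 1 = 7.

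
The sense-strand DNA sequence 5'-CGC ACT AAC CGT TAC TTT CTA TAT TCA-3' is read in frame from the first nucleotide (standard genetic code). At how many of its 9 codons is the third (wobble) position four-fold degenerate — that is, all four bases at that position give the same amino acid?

Codon 1 CGC (Arg): third position 4-fold.
Codon 2 ACT (Thr): third position 4-fold.
Codon 3 AAC (Asn): third position 2-fold.
Codon 4 CGT (Arg): third position 4-fold.
Codon 5 TAC (Tyr): third position 2-fold.
Codon 6 TTT (Phe): third position 2-fold.
Codon 7 CTA (Leu): third position 4-fold.
Codon 8 TAT (Tyr): third position 2-fold.
Codon 9 TCA (Ser): third position 4-fold.
Four-fold degenerate third positions: 5.

5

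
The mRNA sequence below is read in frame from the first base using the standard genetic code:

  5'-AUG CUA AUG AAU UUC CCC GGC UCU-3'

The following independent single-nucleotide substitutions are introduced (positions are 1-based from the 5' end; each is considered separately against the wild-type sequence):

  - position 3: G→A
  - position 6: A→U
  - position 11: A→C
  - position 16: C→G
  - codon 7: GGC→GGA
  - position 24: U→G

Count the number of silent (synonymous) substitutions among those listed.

3

Codon 1: AUG (Met) → AUA (Ile) — missense.
Codon 2: CUA (Leu) → CUU (Leu) — synonymous.
Codon 4: AAU (Asn) → ACU (Thr) — missense.
Codon 6: CCC (Pro) → GCC (Ala) — missense.
Codon 7: GGC (Gly) → GGA (Gly) — synonymous.
Codon 8: UCU (Ser) → UCG (Ser) — synonymous.
Synonymous: 3 of 6.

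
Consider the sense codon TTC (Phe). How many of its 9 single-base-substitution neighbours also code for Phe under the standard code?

Position 1: none → 0 synonymous.
Position 2: none → 0 synonymous.
Position 3: TTT → 1 synonymous.
Total: 0 + 0 + 1 = 1.

1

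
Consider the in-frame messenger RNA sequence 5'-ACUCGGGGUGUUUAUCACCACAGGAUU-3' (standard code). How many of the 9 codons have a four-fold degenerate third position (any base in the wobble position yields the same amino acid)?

Codon 1 ACU (Thr): third position 4-fold.
Codon 2 CGG (Arg): third position 4-fold.
Codon 3 GGU (Gly): third position 4-fold.
Codon 4 GUU (Val): third position 4-fold.
Codon 5 UAU (Tyr): third position 2-fold.
Codon 6 CAC (His): third position 2-fold.
Codon 7 CAC (His): third position 2-fold.
Codon 8 AGG (Arg): third position 2-fold.
Codon 9 AUU (Ile): third position 3-fold.
Four-fold degenerate third positions: 4.

4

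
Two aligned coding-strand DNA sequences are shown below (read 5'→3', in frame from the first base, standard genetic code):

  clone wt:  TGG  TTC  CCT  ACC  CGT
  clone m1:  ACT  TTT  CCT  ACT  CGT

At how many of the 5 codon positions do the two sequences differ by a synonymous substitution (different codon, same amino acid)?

Codon 1: TGG Trp / ACT Thr — nonsynonymous.
Codon 2: TTC Phe / TTT Phe — synonymous.
Codon 3: CCT Pro / CCT Pro — identical.
Codon 4: ACC Thr / ACT Thr — synonymous.
Codon 5: CGT Arg / CGT Arg — identical.
Synonymous differences: 2.

2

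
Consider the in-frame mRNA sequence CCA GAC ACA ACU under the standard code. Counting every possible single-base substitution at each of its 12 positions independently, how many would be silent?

Codon 1 (CCA, Pro): 3 synonymous substitutions.
Codon 2 (GAC, Asp): 1 synonymous substitution.
Codon 3 (ACA, Thr): 3 synonymous substitutions.
Codon 4 (ACU, Thr): 3 synonymous substitutions.
Total: 3 + 1 + 3 + 3 = 10.

10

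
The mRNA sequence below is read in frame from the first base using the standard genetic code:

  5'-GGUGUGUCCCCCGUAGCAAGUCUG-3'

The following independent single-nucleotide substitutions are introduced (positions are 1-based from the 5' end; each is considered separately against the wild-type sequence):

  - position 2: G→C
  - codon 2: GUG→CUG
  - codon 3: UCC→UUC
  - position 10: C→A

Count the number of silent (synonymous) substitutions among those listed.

0

Codon 1: GGU (Gly) → GCU (Ala) — missense.
Codon 2: GUG (Val) → CUG (Leu) — missense.
Codon 3: UCC (Ser) → UUC (Phe) — missense.
Codon 4: CCC (Pro) → ACC (Thr) — missense.
Synonymous: 0 of 4.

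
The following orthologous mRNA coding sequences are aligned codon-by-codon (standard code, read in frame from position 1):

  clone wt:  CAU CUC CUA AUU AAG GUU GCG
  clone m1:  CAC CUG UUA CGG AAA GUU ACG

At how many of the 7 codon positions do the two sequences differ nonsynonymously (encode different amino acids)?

2

Codon 1: CAU His / CAC His — synonymous.
Codon 2: CUC Leu / CUG Leu — synonymous.
Codon 3: CUA Leu / UUA Leu — synonymous.
Codon 4: AUU Ile / CGG Arg — nonsynonymous.
Codon 5: AAG Lys / AAA Lys — synonymous.
Codon 6: GUU Val / GUU Val — identical.
Codon 7: GCG Ala / ACG Thr — nonsynonymous.
Nonsynonymous differences: 2.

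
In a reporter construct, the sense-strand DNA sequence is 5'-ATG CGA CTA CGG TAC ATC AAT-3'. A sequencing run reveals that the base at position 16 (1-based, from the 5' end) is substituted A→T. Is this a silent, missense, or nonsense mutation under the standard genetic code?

missense

Position 16 falls in codon 6: ATC → Ile.
After the substitution the codon is TTC → Phe.
Ile ≠ Phe, so this is a missense mutation.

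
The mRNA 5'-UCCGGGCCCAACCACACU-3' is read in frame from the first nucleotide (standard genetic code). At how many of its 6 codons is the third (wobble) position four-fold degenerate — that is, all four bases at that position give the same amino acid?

Codon 1 UCC (Ser): third position 4-fold.
Codon 2 GGG (Gly): third position 4-fold.
Codon 3 CCC (Pro): third position 4-fold.
Codon 4 AAC (Asn): third position 2-fold.
Codon 5 CAC (His): third position 2-fold.
Codon 6 ACU (Thr): third position 4-fold.
Four-fold degenerate third positions: 4.

4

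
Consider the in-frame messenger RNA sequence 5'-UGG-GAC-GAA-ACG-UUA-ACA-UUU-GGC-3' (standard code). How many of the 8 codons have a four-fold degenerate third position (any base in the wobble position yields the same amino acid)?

Codon 1 UGG (Trp): third position 1-fold.
Codon 2 GAC (Asp): third position 2-fold.
Codon 3 GAA (Glu): third position 2-fold.
Codon 4 ACG (Thr): third position 4-fold.
Codon 5 UUA (Leu): third position 2-fold.
Codon 6 ACA (Thr): third position 4-fold.
Codon 7 UUU (Phe): third position 2-fold.
Codon 8 GGC (Gly): third position 4-fold.
Four-fold degenerate third positions: 3.

3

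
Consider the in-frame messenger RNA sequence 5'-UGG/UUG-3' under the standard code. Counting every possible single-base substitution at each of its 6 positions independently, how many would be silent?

Codon 1 (UGG, Trp): 0 synonymous substitutions.
Codon 2 (UUG, Leu): 2 synonymous substitutions.
Total: 0 + 2 = 2.

2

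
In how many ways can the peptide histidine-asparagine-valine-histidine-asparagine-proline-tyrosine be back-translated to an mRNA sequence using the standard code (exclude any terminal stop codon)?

His: 2 codons.
Asn: 2 codons.
Val: 4 codons.
His: 2 codons.
Asn: 2 codons.
Pro: 4 codons.
Tyr: 2 codons.
2 × 2 × 4 × 2 × 2 × 4 × 2 = 512.

512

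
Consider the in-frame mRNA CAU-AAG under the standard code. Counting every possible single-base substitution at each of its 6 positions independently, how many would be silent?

2

Codon 1 (CAU, His): 1 synonymous substitution.
Codon 2 (AAG, Lys): 1 synonymous substitution.
Total: 1 + 1 = 2.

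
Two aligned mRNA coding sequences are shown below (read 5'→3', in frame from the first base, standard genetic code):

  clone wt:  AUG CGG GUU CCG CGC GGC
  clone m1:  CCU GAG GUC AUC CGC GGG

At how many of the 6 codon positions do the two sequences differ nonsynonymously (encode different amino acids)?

Codon 1: AUG Met / CCU Pro — nonsynonymous.
Codon 2: CGG Arg / GAG Glu — nonsynonymous.
Codon 3: GUU Val / GUC Val — synonymous.
Codon 4: CCG Pro / AUC Ile — nonsynonymous.
Codon 5: CGC Arg / CGC Arg — identical.
Codon 6: GGC Gly / GGG Gly — synonymous.
Nonsynonymous differences: 3.

3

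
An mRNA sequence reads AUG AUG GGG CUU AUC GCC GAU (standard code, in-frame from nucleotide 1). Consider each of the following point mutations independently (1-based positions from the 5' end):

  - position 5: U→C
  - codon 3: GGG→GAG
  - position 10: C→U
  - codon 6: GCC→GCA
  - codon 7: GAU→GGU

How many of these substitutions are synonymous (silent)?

Codon 2: AUG (Met) → ACG (Thr) — missense.
Codon 3: GGG (Gly) → GAG (Glu) — missense.
Codon 4: CUU (Leu) → UUU (Phe) — missense.
Codon 6: GCC (Ala) → GCA (Ala) — synonymous.
Codon 7: GAU (Asp) → GGU (Gly) — missense.
Synonymous: 1 of 5.

1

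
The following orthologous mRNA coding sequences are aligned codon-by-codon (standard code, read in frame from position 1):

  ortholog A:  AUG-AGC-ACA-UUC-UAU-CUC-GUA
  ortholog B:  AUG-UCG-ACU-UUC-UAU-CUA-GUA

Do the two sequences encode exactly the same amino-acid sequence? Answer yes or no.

Codon 1: AUG Met / AUG Met — identical.
Codon 2: AGC Ser / UCG Ser — synonymous.
Codon 3: ACA Thr / ACU Thr — synonymous.
Codon 4: UUC Phe / UUC Phe — identical.
Codon 5: UAU Tyr / UAU Tyr — identical.
Codon 6: CUC Leu / CUA Leu — synonymous.
Codon 7: GUA Val / GUA Val — identical.
Nonsynonymous differences: 0 → same protein.

yes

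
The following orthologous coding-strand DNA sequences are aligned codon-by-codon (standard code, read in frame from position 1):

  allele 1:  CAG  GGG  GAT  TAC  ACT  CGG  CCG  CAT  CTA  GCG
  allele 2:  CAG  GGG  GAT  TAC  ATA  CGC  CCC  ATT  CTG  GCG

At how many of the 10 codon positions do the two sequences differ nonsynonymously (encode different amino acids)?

2

Codon 1: CAG Gln / CAG Gln — identical.
Codon 2: GGG Gly / GGG Gly — identical.
Codon 3: GAT Asp / GAT Asp — identical.
Codon 4: TAC Tyr / TAC Tyr — identical.
Codon 5: ACT Thr / ATA Ile — nonsynonymous.
Codon 6: CGG Arg / CGC Arg — synonymous.
Codon 7: CCG Pro / CCC Pro — synonymous.
Codon 8: CAT His / ATT Ile — nonsynonymous.
Codon 9: CTA Leu / CTG Leu — synonymous.
Codon 10: GCG Ala / GCG Ala — identical.
Nonsynonymous differences: 2.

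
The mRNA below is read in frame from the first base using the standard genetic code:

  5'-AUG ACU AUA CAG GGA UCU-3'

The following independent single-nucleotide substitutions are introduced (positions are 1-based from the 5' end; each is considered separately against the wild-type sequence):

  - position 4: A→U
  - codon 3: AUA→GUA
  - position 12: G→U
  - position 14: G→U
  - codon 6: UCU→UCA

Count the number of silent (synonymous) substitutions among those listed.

Codon 2: ACU (Thr) → UCU (Ser) — missense.
Codon 3: AUA (Ile) → GUA (Val) — missense.
Codon 4: CAG (Gln) → CAU (His) — missense.
Codon 5: GGA (Gly) → GUA (Val) — missense.
Codon 6: UCU (Ser) → UCA (Ser) — synonymous.
Synonymous: 1 of 5.

1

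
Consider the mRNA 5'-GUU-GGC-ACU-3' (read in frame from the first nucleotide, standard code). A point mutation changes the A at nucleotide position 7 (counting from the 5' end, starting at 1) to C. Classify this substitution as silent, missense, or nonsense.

missense

Position 7 falls in codon 3: ACU → Thr.
After the substitution the codon is CCU → Pro.
Thr ≠ Pro, so this is a missense mutation.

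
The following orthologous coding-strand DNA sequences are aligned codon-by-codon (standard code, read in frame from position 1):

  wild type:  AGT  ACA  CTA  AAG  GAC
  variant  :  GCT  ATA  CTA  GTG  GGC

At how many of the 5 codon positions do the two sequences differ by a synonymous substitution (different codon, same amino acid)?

0

Codon 1: AGT Ser / GCT Ala — nonsynonymous.
Codon 2: ACA Thr / ATA Ile — nonsynonymous.
Codon 3: CTA Leu / CTA Leu — identical.
Codon 4: AAG Lys / GTG Val — nonsynonymous.
Codon 5: GAC Asp / GGC Gly — nonsynonymous.
Synonymous differences: 0.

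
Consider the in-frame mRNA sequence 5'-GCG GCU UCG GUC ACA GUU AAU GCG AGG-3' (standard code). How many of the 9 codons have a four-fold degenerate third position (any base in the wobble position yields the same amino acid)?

7

Codon 1 GCG (Ala): third position 4-fold.
Codon 2 GCU (Ala): third position 4-fold.
Codon 3 UCG (Ser): third position 4-fold.
Codon 4 GUC (Val): third position 4-fold.
Codon 5 ACA (Thr): third position 4-fold.
Codon 6 GUU (Val): third position 4-fold.
Codon 7 AAU (Asn): third position 2-fold.
Codon 8 GCG (Ala): third position 4-fold.
Codon 9 AGG (Arg): third position 2-fold.
Four-fold degenerate third positions: 7.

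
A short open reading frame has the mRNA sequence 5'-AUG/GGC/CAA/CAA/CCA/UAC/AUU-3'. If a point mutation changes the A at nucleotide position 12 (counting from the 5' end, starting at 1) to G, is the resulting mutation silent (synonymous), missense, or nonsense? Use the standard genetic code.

silent

Position 12 falls in codon 4: CAA → Gln.
After the substitution the codon is CAG → Gln.
Both encode Gln, so the change is synonymous.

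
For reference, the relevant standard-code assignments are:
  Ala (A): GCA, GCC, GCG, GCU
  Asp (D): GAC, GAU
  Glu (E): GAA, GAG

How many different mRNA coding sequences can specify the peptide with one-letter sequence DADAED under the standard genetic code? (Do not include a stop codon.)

Asp: 2 codons.
Ala: 4 codons.
Asp: 2 codons.
Ala: 4 codons.
Glu: 2 codons.
Asp: 2 codons.
2 × 4 × 2 × 4 × 2 × 2 = 256.

256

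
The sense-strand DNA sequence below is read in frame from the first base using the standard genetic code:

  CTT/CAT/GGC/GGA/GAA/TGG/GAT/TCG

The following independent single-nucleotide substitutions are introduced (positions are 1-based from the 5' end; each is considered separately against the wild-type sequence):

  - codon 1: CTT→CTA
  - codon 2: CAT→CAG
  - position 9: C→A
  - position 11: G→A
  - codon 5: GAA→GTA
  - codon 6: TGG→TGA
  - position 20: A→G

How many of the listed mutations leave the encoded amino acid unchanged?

Codon 1: CTT (Leu) → CTA (Leu) — synonymous.
Codon 2: CAT (His) → CAG (Gln) — missense.
Codon 3: GGC (Gly) → GGA (Gly) — synonymous.
Codon 4: GGA (Gly) → GAA (Glu) — missense.
Codon 5: GAA (Glu) → GTA (Val) — missense.
Codon 6: TGG (Trp) → TGA (Stop) — nonsense.
Codon 7: GAT (Asp) → GGT (Gly) — missense.
Synonymous: 2 of 7.

2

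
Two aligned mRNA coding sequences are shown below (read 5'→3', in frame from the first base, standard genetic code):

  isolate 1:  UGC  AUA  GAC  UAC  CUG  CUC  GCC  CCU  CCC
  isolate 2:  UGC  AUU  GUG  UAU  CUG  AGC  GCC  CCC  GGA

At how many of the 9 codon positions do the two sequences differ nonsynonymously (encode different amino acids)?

3

Codon 1: UGC Cys / UGC Cys — identical.
Codon 2: AUA Ile / AUU Ile — synonymous.
Codon 3: GAC Asp / GUG Val — nonsynonymous.
Codon 4: UAC Tyr / UAU Tyr — synonymous.
Codon 5: CUG Leu / CUG Leu — identical.
Codon 6: CUC Leu / AGC Ser — nonsynonymous.
Codon 7: GCC Ala / GCC Ala — identical.
Codon 8: CCU Pro / CCC Pro — synonymous.
Codon 9: CCC Pro / GGA Gly — nonsynonymous.
Nonsynonymous differences: 3.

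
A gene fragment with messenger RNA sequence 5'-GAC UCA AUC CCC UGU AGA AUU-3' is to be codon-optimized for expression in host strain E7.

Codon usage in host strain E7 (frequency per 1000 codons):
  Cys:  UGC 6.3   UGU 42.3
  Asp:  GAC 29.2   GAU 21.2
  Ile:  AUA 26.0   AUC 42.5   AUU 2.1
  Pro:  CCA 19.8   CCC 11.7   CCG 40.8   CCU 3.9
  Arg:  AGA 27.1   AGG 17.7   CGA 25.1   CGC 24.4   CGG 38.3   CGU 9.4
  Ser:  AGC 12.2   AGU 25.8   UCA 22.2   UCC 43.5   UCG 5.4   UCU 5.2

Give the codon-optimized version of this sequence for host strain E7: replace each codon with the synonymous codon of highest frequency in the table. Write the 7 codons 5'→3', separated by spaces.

Codon 1 (Asp): best is GAC at 29.2.
Codon 2 (Ser): best is UCC at 43.5.
Codon 3 (Ile): best is AUC at 42.5.
Codon 4 (Pro): best is CCG at 40.8.
Codon 5 (Cys): best is UGU at 42.3.
Codon 6 (Arg): best is CGG at 38.3.
Codon 7 (Ile): best is AUC at 42.5.

GAC UCC AUC CCG UGU CGG AUC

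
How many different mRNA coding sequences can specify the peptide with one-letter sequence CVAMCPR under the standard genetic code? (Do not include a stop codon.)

1536

Cys: 2 codons.
Val: 4 codons.
Ala: 4 codons.
Met: 1 codon.
Cys: 2 codons.
Pro: 4 codons.
Arg: 6 codons.
2 × 4 × 4 × 1 × 2 × 4 × 6 = 1536.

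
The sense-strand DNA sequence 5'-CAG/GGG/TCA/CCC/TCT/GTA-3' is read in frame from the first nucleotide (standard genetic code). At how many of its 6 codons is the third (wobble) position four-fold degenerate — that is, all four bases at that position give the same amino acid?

5

Codon 1 CAG (Gln): third position 2-fold.
Codon 2 GGG (Gly): third position 4-fold.
Codon 3 TCA (Ser): third position 4-fold.
Codon 4 CCC (Pro): third position 4-fold.
Codon 5 TCT (Ser): third position 4-fold.
Codon 6 GTA (Val): third position 4-fold.
Four-fold degenerate third positions: 5.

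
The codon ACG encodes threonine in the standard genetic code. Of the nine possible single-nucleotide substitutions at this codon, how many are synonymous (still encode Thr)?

Position 1: none → 0 synonymous.
Position 2: none → 0 synonymous.
Position 3: ACU, ACC, ACA → 3 synonymous.
Total: 0 + 0 + 3 = 3.

3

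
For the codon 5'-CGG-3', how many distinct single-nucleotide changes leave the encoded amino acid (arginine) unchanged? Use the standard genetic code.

Position 1: AGG → 1 synonymous.
Position 2: none → 0 synonymous.
Position 3: CGU, CGC, CGA → 3 synonymous.
Total: 1 + 0 + 3 = 4.

4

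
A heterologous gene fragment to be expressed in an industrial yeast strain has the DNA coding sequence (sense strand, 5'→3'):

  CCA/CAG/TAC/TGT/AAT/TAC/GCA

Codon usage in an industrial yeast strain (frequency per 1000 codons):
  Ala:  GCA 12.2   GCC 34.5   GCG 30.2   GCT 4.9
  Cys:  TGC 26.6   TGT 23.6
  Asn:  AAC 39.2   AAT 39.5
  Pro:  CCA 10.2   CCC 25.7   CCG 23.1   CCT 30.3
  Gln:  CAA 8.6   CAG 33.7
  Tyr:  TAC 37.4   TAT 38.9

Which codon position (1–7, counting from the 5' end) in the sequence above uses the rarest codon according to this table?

Codon 1 CCA (Pro): 10.2 per 1000.
Codon 2 CAG (Gln): 33.7 per 1000.
Codon 3 TAC (Tyr): 37.4 per 1000.
Codon 4 TGT (Cys): 23.6 per 1000.
Codon 5 AAT (Asn): 39.5 per 1000.
Codon 6 TAC (Tyr): 37.4 per 1000.
Codon 7 GCA (Ala): 12.2 per 1000.
Lowest frequency is 10.2 at codon 1.

1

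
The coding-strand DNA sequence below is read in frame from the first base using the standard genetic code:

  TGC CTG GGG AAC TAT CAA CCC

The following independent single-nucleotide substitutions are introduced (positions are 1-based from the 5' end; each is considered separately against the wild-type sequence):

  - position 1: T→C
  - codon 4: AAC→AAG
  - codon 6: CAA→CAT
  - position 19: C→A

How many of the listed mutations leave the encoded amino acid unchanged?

0

Codon 1: TGC (Cys) → CGC (Arg) — missense.
Codon 4: AAC (Asn) → AAG (Lys) — missense.
Codon 6: CAA (Gln) → CAT (His) — missense.
Codon 7: CCC (Pro) → ACC (Thr) — missense.
Synonymous: 0 of 4.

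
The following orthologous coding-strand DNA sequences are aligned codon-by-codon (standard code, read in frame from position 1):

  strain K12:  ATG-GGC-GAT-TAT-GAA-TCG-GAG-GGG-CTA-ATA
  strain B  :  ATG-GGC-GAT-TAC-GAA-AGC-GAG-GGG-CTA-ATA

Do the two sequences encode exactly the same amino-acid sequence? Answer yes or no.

yes

Codon 1: ATG Met / ATG Met — identical.
Codon 2: GGC Gly / GGC Gly — identical.
Codon 3: GAT Asp / GAT Asp — identical.
Codon 4: TAT Tyr / TAC Tyr — synonymous.
Codon 5: GAA Glu / GAA Glu — identical.
Codon 6: TCG Ser / AGC Ser — synonymous.
Codon 7: GAG Glu / GAG Glu — identical.
Codon 8: GGG Gly / GGG Gly — identical.
Codon 9: CTA Leu / CTA Leu — identical.
Codon 10: ATA Ile / ATA Ile — identical.
Nonsynonymous differences: 0 → same protein.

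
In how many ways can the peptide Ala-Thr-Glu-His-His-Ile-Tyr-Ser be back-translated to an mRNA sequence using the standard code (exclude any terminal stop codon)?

4608

Ala: 4 codons.
Thr: 4 codons.
Glu: 2 codons.
His: 2 codons.
His: 2 codons.
Ile: 3 codons.
Tyr: 2 codons.
Ser: 6 codons.
4 × 4 × 2 × 2 × 2 × 3 × 2 × 6 = 4608.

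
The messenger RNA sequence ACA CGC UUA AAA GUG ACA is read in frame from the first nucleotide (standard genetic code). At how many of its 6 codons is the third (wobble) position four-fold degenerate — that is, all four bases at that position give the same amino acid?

Codon 1 ACA (Thr): third position 4-fold.
Codon 2 CGC (Arg): third position 4-fold.
Codon 3 UUA (Leu): third position 2-fold.
Codon 4 AAA (Lys): third position 2-fold.
Codon 5 GUG (Val): third position 4-fold.
Codon 6 ACA (Thr): third position 4-fold.
Four-fold degenerate third positions: 4.

4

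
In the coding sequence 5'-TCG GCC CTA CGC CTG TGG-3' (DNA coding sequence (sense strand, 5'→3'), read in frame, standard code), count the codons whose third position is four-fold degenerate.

Codon 1 TCG (Ser): third position 4-fold.
Codon 2 GCC (Ala): third position 4-fold.
Codon 3 CTA (Leu): third position 4-fold.
Codon 4 CGC (Arg): third position 4-fold.
Codon 5 CTG (Leu): third position 4-fold.
Codon 6 TGG (Trp): third position 1-fold.
Four-fold degenerate third positions: 5.

5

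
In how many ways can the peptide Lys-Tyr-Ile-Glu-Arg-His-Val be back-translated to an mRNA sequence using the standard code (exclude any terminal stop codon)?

1152

Lys: 2 codons.
Tyr: 2 codons.
Ile: 3 codons.
Glu: 2 codons.
Arg: 6 codons.
His: 2 codons.
Val: 4 codons.
2 × 2 × 3 × 2 × 6 × 2 × 4 = 1152.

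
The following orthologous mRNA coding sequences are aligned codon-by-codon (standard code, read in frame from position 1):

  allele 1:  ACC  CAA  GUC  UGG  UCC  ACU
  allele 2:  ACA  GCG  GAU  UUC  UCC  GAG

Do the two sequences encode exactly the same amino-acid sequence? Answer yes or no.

Codon 1: ACC Thr / ACA Thr — synonymous.
Codon 2: CAA Gln / GCG Ala — nonsynonymous.
Codon 3: GUC Val / GAU Asp — nonsynonymous.
Codon 4: UGG Trp / UUC Phe — nonsynonymous.
Codon 5: UCC Ser / UCC Ser — identical.
Codon 6: ACU Thr / GAG Glu — nonsynonymous.
Nonsynonymous differences: 4 → different protein.

no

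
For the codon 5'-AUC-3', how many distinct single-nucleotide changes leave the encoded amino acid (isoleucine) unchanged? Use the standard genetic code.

2

Position 1: none → 0 synonymous.
Position 2: none → 0 synonymous.
Position 3: AUU, AUA → 2 synonymous.
Total: 0 + 0 + 2 = 2.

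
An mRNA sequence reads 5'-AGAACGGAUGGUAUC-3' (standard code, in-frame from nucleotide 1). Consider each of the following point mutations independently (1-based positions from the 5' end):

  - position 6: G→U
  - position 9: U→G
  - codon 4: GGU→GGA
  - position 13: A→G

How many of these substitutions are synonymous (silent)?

Codon 2: ACG (Thr) → ACU (Thr) — synonymous.
Codon 3: GAU (Asp) → GAG (Glu) — missense.
Codon 4: GGU (Gly) → GGA (Gly) — synonymous.
Codon 5: AUC (Ile) → GUC (Val) — missense.
Synonymous: 2 of 4.

2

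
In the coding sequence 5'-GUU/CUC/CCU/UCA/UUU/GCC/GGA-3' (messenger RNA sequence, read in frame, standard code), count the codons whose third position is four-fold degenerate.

Codon 1 GUU (Val): third position 4-fold.
Codon 2 CUC (Leu): third position 4-fold.
Codon 3 CCU (Pro): third position 4-fold.
Codon 4 UCA (Ser): third position 4-fold.
Codon 5 UUU (Phe): third position 2-fold.
Codon 6 GCC (Ala): third position 4-fold.
Codon 7 GGA (Gly): third position 4-fold.
Four-fold degenerate third positions: 6.

6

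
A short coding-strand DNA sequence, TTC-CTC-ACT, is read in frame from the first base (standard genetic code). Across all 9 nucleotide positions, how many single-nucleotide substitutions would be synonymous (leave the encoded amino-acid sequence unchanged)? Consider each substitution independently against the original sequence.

Codon 1 (TTC, Phe): 1 synonymous substitution.
Codon 2 (CTC, Leu): 3 synonymous substitutions.
Codon 3 (ACT, Thr): 3 synonymous substitutions.
Total: 1 + 3 + 3 = 7.

7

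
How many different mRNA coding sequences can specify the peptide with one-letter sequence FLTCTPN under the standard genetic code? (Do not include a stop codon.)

Phe: 2 codons.
Leu: 6 codons.
Thr: 4 codons.
Cys: 2 codons.
Thr: 4 codons.
Pro: 4 codons.
Asn: 2 codons.
2 × 6 × 4 × 2 × 4 × 4 × 2 = 3072.

3072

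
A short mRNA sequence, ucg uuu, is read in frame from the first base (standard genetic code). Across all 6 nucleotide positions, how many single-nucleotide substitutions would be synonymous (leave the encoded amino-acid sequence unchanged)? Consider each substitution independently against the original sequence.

4

Codon 1 (UCG, Ser): 3 synonymous substitutions.
Codon 2 (UUU, Phe): 1 synonymous substitution.
Total: 3 + 1 = 4.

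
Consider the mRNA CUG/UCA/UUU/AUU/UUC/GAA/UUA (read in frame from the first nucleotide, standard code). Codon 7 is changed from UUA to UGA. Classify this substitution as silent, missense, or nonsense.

Position 20 falls in codon 7: UUA → Leu.
After the substitution the codon is UGA → Stop.
The new codon is a stop codon, so this is a nonsense mutation.

nonsense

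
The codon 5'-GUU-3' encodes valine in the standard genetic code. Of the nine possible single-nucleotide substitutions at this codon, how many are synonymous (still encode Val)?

Position 1: none → 0 synonymous.
Position 2: none → 0 synonymous.
Position 3: GUC, GUA, GUG → 3 synonymous.
Total: 0 + 0 + 3 = 3.

3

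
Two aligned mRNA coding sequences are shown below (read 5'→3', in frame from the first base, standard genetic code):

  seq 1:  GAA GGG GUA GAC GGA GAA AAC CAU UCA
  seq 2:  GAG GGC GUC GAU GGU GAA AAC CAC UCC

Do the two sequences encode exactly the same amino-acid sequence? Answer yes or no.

Codon 1: GAA Glu / GAG Glu — synonymous.
Codon 2: GGG Gly / GGC Gly — synonymous.
Codon 3: GUA Val / GUC Val — synonymous.
Codon 4: GAC Asp / GAU Asp — synonymous.
Codon 5: GGA Gly / GGU Gly — synonymous.
Codon 6: GAA Glu / GAA Glu — identical.
Codon 7: AAC Asn / AAC Asn — identical.
Codon 8: CAU His / CAC His — synonymous.
Codon 9: UCA Ser / UCC Ser — synonymous.
Nonsynonymous differences: 0 → same protein.

yes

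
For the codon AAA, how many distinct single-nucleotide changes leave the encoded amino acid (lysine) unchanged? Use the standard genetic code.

1

Position 1: none → 0 synonymous.
Position 2: none → 0 synonymous.
Position 3: AAG → 1 synonymous.
Total: 0 + 0 + 1 = 1.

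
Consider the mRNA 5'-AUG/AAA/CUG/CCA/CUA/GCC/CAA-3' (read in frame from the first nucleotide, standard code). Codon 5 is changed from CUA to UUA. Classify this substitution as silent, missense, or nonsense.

silent

Position 13 falls in codon 5: CUA → Leu.
After the substitution the codon is UUA → Leu.
Both encode Leu, so the change is synonymous.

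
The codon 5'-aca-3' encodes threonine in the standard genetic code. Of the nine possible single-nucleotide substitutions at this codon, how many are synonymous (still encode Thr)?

Position 1: none → 0 synonymous.
Position 2: none → 0 synonymous.
Position 3: ACT, ACC, ACG → 3 synonymous.
Total: 0 + 0 + 3 = 3.

3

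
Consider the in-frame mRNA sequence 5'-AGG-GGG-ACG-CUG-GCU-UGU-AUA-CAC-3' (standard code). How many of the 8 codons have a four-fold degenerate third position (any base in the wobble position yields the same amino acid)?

4

Codon 1 AGG (Arg): third position 2-fold.
Codon 2 GGG (Gly): third position 4-fold.
Codon 3 ACG (Thr): third position 4-fold.
Codon 4 CUG (Leu): third position 4-fold.
Codon 5 GCU (Ala): third position 4-fold.
Codon 6 UGU (Cys): third position 2-fold.
Codon 7 AUA (Ile): third position 3-fold.
Codon 8 CAC (His): third position 2-fold.
Four-fold degenerate third positions: 4.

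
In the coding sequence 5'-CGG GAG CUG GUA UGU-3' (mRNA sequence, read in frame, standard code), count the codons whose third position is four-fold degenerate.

Codon 1 CGG (Arg): third position 4-fold.
Codon 2 GAG (Glu): third position 2-fold.
Codon 3 CUG (Leu): third position 4-fold.
Codon 4 GUA (Val): third position 4-fold.
Codon 5 UGU (Cys): third position 2-fold.
Four-fold degenerate third positions: 3.

3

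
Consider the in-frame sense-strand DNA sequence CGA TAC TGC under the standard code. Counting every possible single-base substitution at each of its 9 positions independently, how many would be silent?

Codon 1 (CGA, Arg): 4 synonymous substitutions.
Codon 2 (TAC, Tyr): 1 synonymous substitution.
Codon 3 (TGC, Cys): 1 synonymous substitution.
Total: 4 + 1 + 1 = 6.

6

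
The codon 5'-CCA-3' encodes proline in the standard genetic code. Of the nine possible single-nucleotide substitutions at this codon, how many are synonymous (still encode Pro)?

Position 1: none → 0 synonymous.
Position 2: none → 0 synonymous.
Position 3: CCT, CCC, CCG → 3 synonymous.
Total: 0 + 0 + 3 = 3.

3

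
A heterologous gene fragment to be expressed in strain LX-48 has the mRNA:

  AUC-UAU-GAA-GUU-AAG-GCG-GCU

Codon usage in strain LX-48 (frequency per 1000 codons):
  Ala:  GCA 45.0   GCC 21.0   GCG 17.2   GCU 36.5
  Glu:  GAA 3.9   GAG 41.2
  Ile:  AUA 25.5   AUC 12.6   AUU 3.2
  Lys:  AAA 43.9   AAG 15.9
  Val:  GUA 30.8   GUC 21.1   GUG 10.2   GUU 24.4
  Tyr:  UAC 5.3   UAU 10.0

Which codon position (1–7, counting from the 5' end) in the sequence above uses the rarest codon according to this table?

3

Codon 1 AUC (Ile): 12.6 per 1000.
Codon 2 UAU (Tyr): 10.0 per 1000.
Codon 3 GAA (Glu): 3.9 per 1000.
Codon 4 GUU (Val): 24.4 per 1000.
Codon 5 AAG (Lys): 15.9 per 1000.
Codon 6 GCG (Ala): 17.2 per 1000.
Codon 7 GCU (Ala): 36.5 per 1000.
Lowest frequency is 3.9 at codon 3.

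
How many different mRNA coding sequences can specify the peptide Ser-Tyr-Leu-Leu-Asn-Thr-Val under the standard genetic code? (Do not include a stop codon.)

13824

Ser: 6 codons.
Tyr: 2 codons.
Leu: 6 codons.
Leu: 6 codons.
Asn: 2 codons.
Thr: 4 codons.
Val: 4 codons.
6 × 2 × 6 × 6 × 2 × 4 × 4 = 13824.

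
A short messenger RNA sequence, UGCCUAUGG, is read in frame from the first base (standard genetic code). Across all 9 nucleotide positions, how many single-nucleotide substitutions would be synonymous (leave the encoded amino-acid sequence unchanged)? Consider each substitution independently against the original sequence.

Codon 1 (UGC, Cys): 1 synonymous substitution.
Codon 2 (CUA, Leu): 4 synonymous substitutions.
Codon 3 (UGG, Trp): 0 synonymous substitutions.
Total: 1 + 4 + 0 = 5.

5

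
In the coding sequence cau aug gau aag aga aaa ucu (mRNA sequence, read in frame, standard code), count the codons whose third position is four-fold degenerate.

1

Codon 1 CAU (His): third position 2-fold.
Codon 2 AUG (Met): third position 1-fold.
Codon 3 GAU (Asp): third position 2-fold.
Codon 4 AAG (Lys): third position 2-fold.
Codon 5 AGA (Arg): third position 2-fold.
Codon 6 AAA (Lys): third position 2-fold.
Codon 7 UCU (Ser): third position 4-fold.
Four-fold degenerate third positions: 1.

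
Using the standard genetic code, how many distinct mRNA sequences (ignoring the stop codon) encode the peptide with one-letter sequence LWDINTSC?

Leu: 6 codons.
Trp: 1 codon.
Asp: 2 codons.
Ile: 3 codons.
Asn: 2 codons.
Thr: 4 codons.
Ser: 6 codons.
Cys: 2 codons.
6 × 1 × 2 × 3 × 2 × 4 × 6 × 2 = 3456.

3456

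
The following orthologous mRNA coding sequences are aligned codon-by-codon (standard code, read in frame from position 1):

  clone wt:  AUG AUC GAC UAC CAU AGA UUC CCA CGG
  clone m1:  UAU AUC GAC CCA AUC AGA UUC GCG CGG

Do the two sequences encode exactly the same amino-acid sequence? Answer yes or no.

Codon 1: AUG Met / UAU Tyr — nonsynonymous.
Codon 2: AUC Ile / AUC Ile — identical.
Codon 3: GAC Asp / GAC Asp — identical.
Codon 4: UAC Tyr / CCA Pro — nonsynonymous.
Codon 5: CAU His / AUC Ile — nonsynonymous.
Codon 6: AGA Arg / AGA Arg — identical.
Codon 7: UUC Phe / UUC Phe — identical.
Codon 8: CCA Pro / GCG Ala — nonsynonymous.
Codon 9: CGG Arg / CGG Arg — identical.
Nonsynonymous differences: 4 → different protein.

no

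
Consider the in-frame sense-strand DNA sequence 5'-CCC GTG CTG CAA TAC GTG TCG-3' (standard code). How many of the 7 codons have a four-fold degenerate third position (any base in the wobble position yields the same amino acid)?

5

Codon 1 CCC (Pro): third position 4-fold.
Codon 2 GTG (Val): third position 4-fold.
Codon 3 CTG (Leu): third position 4-fold.
Codon 4 CAA (Gln): third position 2-fold.
Codon 5 TAC (Tyr): third position 2-fold.
Codon 6 GTG (Val): third position 4-fold.
Codon 7 TCG (Ser): third position 4-fold.
Four-fold degenerate third positions: 5.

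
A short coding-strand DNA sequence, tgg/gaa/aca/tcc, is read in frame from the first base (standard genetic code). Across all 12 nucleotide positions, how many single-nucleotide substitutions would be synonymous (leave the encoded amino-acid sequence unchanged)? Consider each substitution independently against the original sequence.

Codon 1 (TGG, Trp): 0 synonymous substitutions.
Codon 2 (GAA, Glu): 1 synonymous substitution.
Codon 3 (ACA, Thr): 3 synonymous substitutions.
Codon 4 (TCC, Ser): 3 synonymous substitutions.
Total: 0 + 1 + 3 + 3 = 7.

7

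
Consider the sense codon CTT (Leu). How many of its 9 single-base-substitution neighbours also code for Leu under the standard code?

3

Position 1: none → 0 synonymous.
Position 2: none → 0 synonymous.
Position 3: CTC, CTA, CTG → 3 synonymous.
Total: 0 + 0 + 3 = 3.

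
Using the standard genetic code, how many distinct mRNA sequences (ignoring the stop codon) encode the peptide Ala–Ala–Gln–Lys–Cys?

Ala: 4 codons.
Ala: 4 codons.
Gln: 2 codons.
Lys: 2 codons.
Cys: 2 codons.
4 × 4 × 2 × 2 × 2 = 128.

128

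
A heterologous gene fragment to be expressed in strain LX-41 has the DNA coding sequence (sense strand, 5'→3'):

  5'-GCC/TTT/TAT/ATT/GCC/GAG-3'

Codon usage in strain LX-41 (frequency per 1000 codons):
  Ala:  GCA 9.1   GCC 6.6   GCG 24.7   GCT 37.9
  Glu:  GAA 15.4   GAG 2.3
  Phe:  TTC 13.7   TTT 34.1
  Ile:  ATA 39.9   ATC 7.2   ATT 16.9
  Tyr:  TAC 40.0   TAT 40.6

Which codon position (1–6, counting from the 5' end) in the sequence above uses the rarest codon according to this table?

Codon 1 GCC (Ala): 6.6 per 1000.
Codon 2 TTT (Phe): 34.1 per 1000.
Codon 3 TAT (Tyr): 40.6 per 1000.
Codon 4 ATT (Ile): 16.9 per 1000.
Codon 5 GCC (Ala): 6.6 per 1000.
Codon 6 GAG (Glu): 2.3 per 1000.
Lowest frequency is 2.3 at codon 6.

6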